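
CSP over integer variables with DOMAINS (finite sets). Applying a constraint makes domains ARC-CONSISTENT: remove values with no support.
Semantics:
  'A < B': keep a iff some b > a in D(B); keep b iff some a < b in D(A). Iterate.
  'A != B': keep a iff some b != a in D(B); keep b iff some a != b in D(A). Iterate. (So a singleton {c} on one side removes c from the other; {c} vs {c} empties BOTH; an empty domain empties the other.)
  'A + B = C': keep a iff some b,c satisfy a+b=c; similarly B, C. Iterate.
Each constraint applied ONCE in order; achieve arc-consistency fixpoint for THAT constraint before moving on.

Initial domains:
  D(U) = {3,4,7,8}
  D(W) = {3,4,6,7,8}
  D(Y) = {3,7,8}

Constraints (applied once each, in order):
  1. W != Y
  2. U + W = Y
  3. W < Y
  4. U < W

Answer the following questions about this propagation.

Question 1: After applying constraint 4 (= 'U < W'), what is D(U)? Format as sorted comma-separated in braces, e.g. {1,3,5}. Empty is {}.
Answer: {3}

Derivation:
Constraint 1 (W != Y) on D(W)={3,4,6,7,8} D(Y)={3,7,8}: no change
Constraint 2 (U + W = Y) on D(U)={3,4,7,8} D(W)={3,4,6,7,8} D(Y)={3,7,8}: U {3,4,7,8}->{3,4}; W {3,4,6,7,8}->{3,4}; Y {3,7,8}->{7,8}
Constraint 3 (W < Y) on D(W)={3,4} D(Y)={7,8}: no change
Constraint 4 (U < W) on D(U)={3,4} D(W)={3,4}: U {3,4}->{3}; W {3,4}->{4}
So after constraint 4: D(U) = {3}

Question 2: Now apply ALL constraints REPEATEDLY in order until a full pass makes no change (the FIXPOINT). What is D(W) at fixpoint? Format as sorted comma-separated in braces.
pass 0 (initial): D(W)={3,4,6,7,8}
pass 1: U {3,4,7,8}->{3}; W {3,4,6,7,8}->{4}; Y {3,7,8}->{7,8}
pass 2: Y {7,8}->{7}
pass 3: no change
Fixpoint after 3 passes: D(W) = {4}

Answer: {4}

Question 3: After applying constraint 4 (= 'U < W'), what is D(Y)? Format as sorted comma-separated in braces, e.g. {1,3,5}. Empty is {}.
Answer: {7,8}

Derivation:
Constraint 1 (W != Y) on D(W)={3,4,6,7,8} D(Y)={3,7,8}: no change
Constraint 2 (U + W = Y) on D(U)={3,4,7,8} D(W)={3,4,6,7,8} D(Y)={3,7,8}: U {3,4,7,8}->{3,4}; W {3,4,6,7,8}->{3,4}; Y {3,7,8}->{7,8}
Constraint 3 (W < Y) on D(W)={3,4} D(Y)={7,8}: no change
Constraint 4 (U < W) on D(U)={3,4} D(W)={3,4}: U {3,4}->{3}; W {3,4}->{4}
So after constraint 4: D(Y) = {7,8}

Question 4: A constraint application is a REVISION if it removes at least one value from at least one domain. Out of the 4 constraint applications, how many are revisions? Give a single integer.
Constraint 1 (W != Y) on D(W)={3,4,6,7,8} D(Y)={3,7,8}: no change => not a revision
Constraint 2 (U + W = Y) on D(U)={3,4,7,8} D(W)={3,4,6,7,8} D(Y)={3,7,8}: U {3,4,7,8}->{3,4}; W {3,4,6,7,8}->{3,4}; Y {3,7,8}->{7,8} => REVISION
Constraint 3 (W < Y) on D(W)={3,4} D(Y)={7,8}: no change => not a revision
Constraint 4 (U < W) on D(U)={3,4} D(W)={3,4}: U {3,4}->{3}; W {3,4}->{4} => REVISION
Total revisions = 2

Answer: 2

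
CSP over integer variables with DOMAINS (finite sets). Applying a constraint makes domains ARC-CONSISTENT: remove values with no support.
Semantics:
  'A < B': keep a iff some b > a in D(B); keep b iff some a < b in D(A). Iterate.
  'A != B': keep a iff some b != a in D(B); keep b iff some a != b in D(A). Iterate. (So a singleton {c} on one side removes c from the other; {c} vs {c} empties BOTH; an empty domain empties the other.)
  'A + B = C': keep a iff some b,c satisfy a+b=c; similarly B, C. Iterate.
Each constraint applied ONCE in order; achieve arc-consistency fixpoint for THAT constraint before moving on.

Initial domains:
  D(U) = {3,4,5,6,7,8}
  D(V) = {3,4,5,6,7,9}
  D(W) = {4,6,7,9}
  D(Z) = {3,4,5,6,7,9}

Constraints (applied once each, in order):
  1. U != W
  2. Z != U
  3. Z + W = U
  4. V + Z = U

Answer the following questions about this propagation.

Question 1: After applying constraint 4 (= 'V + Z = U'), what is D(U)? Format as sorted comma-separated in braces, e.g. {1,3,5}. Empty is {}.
Answer: {7,8}

Derivation:
Constraint 1 (U != W) on D(U)={3,4,5,6,7,8} D(W)={4,6,7,9}: no change
Constraint 2 (Z != U) on D(Z)={3,4,5,6,7,9} D(U)={3,4,5,6,7,8}: no change
Constraint 3 (Z + W = U) on D(Z)={3,4,5,6,7,9} D(W)={4,6,7,9} D(U)={3,4,5,6,7,8}: Z {3,4,5,6,7,9}->{3,4}; W {4,6,7,9}->{4}; U {3,4,5,6,7,8}->{7,8}
Constraint 4 (V + Z = U) on D(V)={3,4,5,6,7,9} D(Z)={3,4} D(U)={7,8}: V {3,4,5,6,7,9}->{3,4,5}
So after constraint 4: D(U) = {7,8}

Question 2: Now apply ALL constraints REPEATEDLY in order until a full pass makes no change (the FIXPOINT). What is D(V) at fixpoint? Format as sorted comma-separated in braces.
pass 0 (initial): D(V)={3,4,5,6,7,9}
pass 1: U {3,4,5,6,7,8}->{7,8}; V {3,4,5,6,7,9}->{3,4,5}; W {4,6,7,9}->{4}; Z {3,4,5,6,7,9}->{3,4}
pass 2: no change
Fixpoint after 2 passes: D(V) = {3,4,5}

Answer: {3,4,5}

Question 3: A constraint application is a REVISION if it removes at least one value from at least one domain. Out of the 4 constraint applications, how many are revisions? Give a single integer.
Constraint 1 (U != W) on D(U)={3,4,5,6,7,8} D(W)={4,6,7,9}: no change => not a revision
Constraint 2 (Z != U) on D(Z)={3,4,5,6,7,9} D(U)={3,4,5,6,7,8}: no change => not a revision
Constraint 3 (Z + W = U) on D(Z)={3,4,5,6,7,9} D(W)={4,6,7,9} D(U)={3,4,5,6,7,8}: Z {3,4,5,6,7,9}->{3,4}; W {4,6,7,9}->{4}; U {3,4,5,6,7,8}->{7,8} => REVISION
Constraint 4 (V + Z = U) on D(V)={3,4,5,6,7,9} D(Z)={3,4} D(U)={7,8}: V {3,4,5,6,7,9}->{3,4,5} => REVISION
Total revisions = 2

Answer: 2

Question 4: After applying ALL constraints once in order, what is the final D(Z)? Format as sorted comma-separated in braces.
Constraint 1 (U != W) on D(U)={3,4,5,6,7,8} D(W)={4,6,7,9}: no change
Constraint 2 (Z != U) on D(Z)={3,4,5,6,7,9} D(U)={3,4,5,6,7,8}: no change
Constraint 3 (Z + W = U) on D(Z)={3,4,5,6,7,9} D(W)={4,6,7,9} D(U)={3,4,5,6,7,8}: Z {3,4,5,6,7,9}->{3,4}; W {4,6,7,9}->{4}; U {3,4,5,6,7,8}->{7,8}
Constraint 4 (V + Z = U) on D(V)={3,4,5,6,7,9} D(Z)={3,4} D(U)={7,8}: V {3,4,5,6,7,9}->{3,4,5}
So after all 4 constraints: D(Z) = {3,4}

Answer: {3,4}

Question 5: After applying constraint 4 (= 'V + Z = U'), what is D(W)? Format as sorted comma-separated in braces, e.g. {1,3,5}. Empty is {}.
Constraint 1 (U != W) on D(U)={3,4,5,6,7,8} D(W)={4,6,7,9}: no change
Constraint 2 (Z != U) on D(Z)={3,4,5,6,7,9} D(U)={3,4,5,6,7,8}: no change
Constraint 3 (Z + W = U) on D(Z)={3,4,5,6,7,9} D(W)={4,6,7,9} D(U)={3,4,5,6,7,8}: Z {3,4,5,6,7,9}->{3,4}; W {4,6,7,9}->{4}; U {3,4,5,6,7,8}->{7,8}
Constraint 4 (V + Z = U) on D(V)={3,4,5,6,7,9} D(Z)={3,4} D(U)={7,8}: V {3,4,5,6,7,9}->{3,4,5}
So after constraint 4: D(W) = {4}

Answer: {4}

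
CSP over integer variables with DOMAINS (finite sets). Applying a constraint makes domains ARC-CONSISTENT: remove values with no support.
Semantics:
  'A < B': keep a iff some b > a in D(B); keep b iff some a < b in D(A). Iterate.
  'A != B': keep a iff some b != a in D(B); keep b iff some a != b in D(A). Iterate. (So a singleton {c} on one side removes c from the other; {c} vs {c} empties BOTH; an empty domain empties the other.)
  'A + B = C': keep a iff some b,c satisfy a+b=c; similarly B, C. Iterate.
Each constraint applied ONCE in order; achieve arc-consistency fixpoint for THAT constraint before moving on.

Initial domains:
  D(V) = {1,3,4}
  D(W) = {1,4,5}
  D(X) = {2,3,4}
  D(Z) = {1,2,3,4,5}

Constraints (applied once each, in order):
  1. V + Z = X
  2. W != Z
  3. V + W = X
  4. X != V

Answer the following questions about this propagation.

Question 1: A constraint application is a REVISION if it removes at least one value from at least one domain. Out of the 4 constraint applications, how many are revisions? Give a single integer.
Answer: 2

Derivation:
Constraint 1 (V + Z = X) on D(V)={1,3,4} D(Z)={1,2,3,4,5} D(X)={2,3,4}: V {1,3,4}->{1,3}; Z {1,2,3,4,5}->{1,2,3} => REVISION
Constraint 2 (W != Z) on D(W)={1,4,5} D(Z)={1,2,3}: no change => not a revision
Constraint 3 (V + W = X) on D(V)={1,3} D(W)={1,4,5} D(X)={2,3,4}: W {1,4,5}->{1}; X {2,3,4}->{2,4} => REVISION
Constraint 4 (X != V) on D(X)={2,4} D(V)={1,3}: no change => not a revision
Total revisions = 2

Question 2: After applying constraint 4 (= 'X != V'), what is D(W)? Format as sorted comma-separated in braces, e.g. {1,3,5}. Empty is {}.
Answer: {1}

Derivation:
Constraint 1 (V + Z = X) on D(V)={1,3,4} D(Z)={1,2,3,4,5} D(X)={2,3,4}: V {1,3,4}->{1,3}; Z {1,2,3,4,5}->{1,2,3}
Constraint 2 (W != Z) on D(W)={1,4,5} D(Z)={1,2,3}: no change
Constraint 3 (V + W = X) on D(V)={1,3} D(W)={1,4,5} D(X)={2,3,4}: W {1,4,5}->{1}; X {2,3,4}->{2,4}
Constraint 4 (X != V) on D(X)={2,4} D(V)={1,3}: no change
So after constraint 4: D(W) = {1}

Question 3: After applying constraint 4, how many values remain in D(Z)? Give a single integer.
Constraint 1 (V + Z = X) on D(V)={1,3,4} D(Z)={1,2,3,4,5} D(X)={2,3,4}: V {1,3,4}->{1,3}; Z {1,2,3,4,5}->{1,2,3}
Constraint 2 (W != Z) on D(W)={1,4,5} D(Z)={1,2,3}: no change
Constraint 3 (V + W = X) on D(V)={1,3} D(W)={1,4,5} D(X)={2,3,4}: W {1,4,5}->{1}; X {2,3,4}->{2,4}
Constraint 4 (X != V) on D(X)={2,4} D(V)={1,3}: no change
So after constraint 4: D(Z)={1,2,3}, size = 3

Answer: 3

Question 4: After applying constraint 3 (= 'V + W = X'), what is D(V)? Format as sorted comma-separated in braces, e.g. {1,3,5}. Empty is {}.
Constraint 1 (V + Z = X) on D(V)={1,3,4} D(Z)={1,2,3,4,5} D(X)={2,3,4}: V {1,3,4}->{1,3}; Z {1,2,3,4,5}->{1,2,3}
Constraint 2 (W != Z) on D(W)={1,4,5} D(Z)={1,2,3}: no change
Constraint 3 (V + W = X) on D(V)={1,3} D(W)={1,4,5} D(X)={2,3,4}: W {1,4,5}->{1}; X {2,3,4}->{2,4}
So after constraint 3: D(V) = {1,3}

Answer: {1,3}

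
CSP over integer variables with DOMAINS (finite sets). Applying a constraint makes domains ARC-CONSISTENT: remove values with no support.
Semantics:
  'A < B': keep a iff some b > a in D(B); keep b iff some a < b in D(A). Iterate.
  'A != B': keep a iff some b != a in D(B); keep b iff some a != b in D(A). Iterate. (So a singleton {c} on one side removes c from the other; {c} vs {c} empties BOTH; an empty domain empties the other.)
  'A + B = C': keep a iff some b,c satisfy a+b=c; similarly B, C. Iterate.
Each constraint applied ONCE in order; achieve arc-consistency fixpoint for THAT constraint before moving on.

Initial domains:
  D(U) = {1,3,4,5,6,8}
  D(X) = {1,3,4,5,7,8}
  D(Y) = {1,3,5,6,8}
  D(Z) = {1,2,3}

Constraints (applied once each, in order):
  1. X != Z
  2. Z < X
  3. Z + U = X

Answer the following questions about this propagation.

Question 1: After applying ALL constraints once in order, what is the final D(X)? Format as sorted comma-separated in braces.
Constraint 1 (X != Z) on D(X)={1,3,4,5,7,8} D(Z)={1,2,3}: no change
Constraint 2 (Z < X) on D(Z)={1,2,3} D(X)={1,3,4,5,7,8}: X {1,3,4,5,7,8}->{3,4,5,7,8}
Constraint 3 (Z + U = X) on D(Z)={1,2,3} D(U)={1,3,4,5,6,8} D(X)={3,4,5,7,8}: U {1,3,4,5,6,8}->{1,3,4,5,6}
So after all 3 constraints: D(X) = {3,4,5,7,8}

Answer: {3,4,5,7,8}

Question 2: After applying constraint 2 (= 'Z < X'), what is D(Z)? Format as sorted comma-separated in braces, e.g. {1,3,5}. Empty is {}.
Answer: {1,2,3}

Derivation:
Constraint 1 (X != Z) on D(X)={1,3,4,5,7,8} D(Z)={1,2,3}: no change
Constraint 2 (Z < X) on D(Z)={1,2,3} D(X)={1,3,4,5,7,8}: X {1,3,4,5,7,8}->{3,4,5,7,8}
So after constraint 2: D(Z) = {1,2,3}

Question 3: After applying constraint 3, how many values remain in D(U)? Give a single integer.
Constraint 1 (X != Z) on D(X)={1,3,4,5,7,8} D(Z)={1,2,3}: no change
Constraint 2 (Z < X) on D(Z)={1,2,3} D(X)={1,3,4,5,7,8}: X {1,3,4,5,7,8}->{3,4,5,7,8}
Constraint 3 (Z + U = X) on D(Z)={1,2,3} D(U)={1,3,4,5,6,8} D(X)={3,4,5,7,8}: U {1,3,4,5,6,8}->{1,3,4,5,6}
So after constraint 3: D(U)={1,3,4,5,6}, size = 5

Answer: 5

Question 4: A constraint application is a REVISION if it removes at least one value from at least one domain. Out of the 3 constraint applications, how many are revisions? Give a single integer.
Constraint 1 (X != Z) on D(X)={1,3,4,5,7,8} D(Z)={1,2,3}: no change => not a revision
Constraint 2 (Z < X) on D(Z)={1,2,3} D(X)={1,3,4,5,7,8}: X {1,3,4,5,7,8}->{3,4,5,7,8} => REVISION
Constraint 3 (Z + U = X) on D(Z)={1,2,3} D(U)={1,3,4,5,6,8} D(X)={3,4,5,7,8}: U {1,3,4,5,6,8}->{1,3,4,5,6} => REVISION
Total revisions = 2

Answer: 2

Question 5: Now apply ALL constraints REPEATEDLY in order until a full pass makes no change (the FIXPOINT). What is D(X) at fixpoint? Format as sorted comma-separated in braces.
Answer: {3,4,5,7,8}

Derivation:
pass 0 (initial): D(X)={1,3,4,5,7,8}
pass 1: U {1,3,4,5,6,8}->{1,3,4,5,6}; X {1,3,4,5,7,8}->{3,4,5,7,8}
pass 2: no change
Fixpoint after 2 passes: D(X) = {3,4,5,7,8}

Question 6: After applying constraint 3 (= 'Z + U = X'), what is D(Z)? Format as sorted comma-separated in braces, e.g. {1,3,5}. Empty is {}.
Constraint 1 (X != Z) on D(X)={1,3,4,5,7,8} D(Z)={1,2,3}: no change
Constraint 2 (Z < X) on D(Z)={1,2,3} D(X)={1,3,4,5,7,8}: X {1,3,4,5,7,8}->{3,4,5,7,8}
Constraint 3 (Z + U = X) on D(Z)={1,2,3} D(U)={1,3,4,5,6,8} D(X)={3,4,5,7,8}: U {1,3,4,5,6,8}->{1,3,4,5,6}
So after constraint 3: D(Z) = {1,2,3}

Answer: {1,2,3}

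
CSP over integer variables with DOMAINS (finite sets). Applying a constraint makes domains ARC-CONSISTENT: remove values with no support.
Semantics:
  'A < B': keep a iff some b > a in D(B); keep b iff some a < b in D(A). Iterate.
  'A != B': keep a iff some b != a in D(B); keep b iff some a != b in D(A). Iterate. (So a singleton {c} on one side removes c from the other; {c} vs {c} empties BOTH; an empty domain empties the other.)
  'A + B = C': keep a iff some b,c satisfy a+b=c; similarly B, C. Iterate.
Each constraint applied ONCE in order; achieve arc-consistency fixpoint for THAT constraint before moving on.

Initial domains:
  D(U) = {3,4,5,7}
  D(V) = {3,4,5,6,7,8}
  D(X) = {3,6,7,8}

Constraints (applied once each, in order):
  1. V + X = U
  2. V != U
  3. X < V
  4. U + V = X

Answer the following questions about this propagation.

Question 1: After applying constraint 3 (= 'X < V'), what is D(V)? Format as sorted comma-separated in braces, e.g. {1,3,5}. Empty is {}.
Answer: {4}

Derivation:
Constraint 1 (V + X = U) on D(V)={3,4,5,6,7,8} D(X)={3,6,7,8} D(U)={3,4,5,7}: V {3,4,5,6,7,8}->{4}; X {3,6,7,8}->{3}; U {3,4,5,7}->{7}
Constraint 2 (V != U) on D(V)={4} D(U)={7}: no change
Constraint 3 (X < V) on D(X)={3} D(V)={4}: no change
So after constraint 3: D(V) = {4}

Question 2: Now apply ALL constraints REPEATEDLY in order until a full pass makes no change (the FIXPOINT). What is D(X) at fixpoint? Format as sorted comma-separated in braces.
Answer: {}

Derivation:
pass 0 (initial): D(X)={3,6,7,8}
pass 1: U {3,4,5,7}->{}; V {3,4,5,6,7,8}->{}; X {3,6,7,8}->{}
pass 2: no change
Fixpoint after 2 passes: D(X) = {}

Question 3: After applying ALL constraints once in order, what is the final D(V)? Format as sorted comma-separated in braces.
Answer: {}

Derivation:
Constraint 1 (V + X = U) on D(V)={3,4,5,6,7,8} D(X)={3,6,7,8} D(U)={3,4,5,7}: V {3,4,5,6,7,8}->{4}; X {3,6,7,8}->{3}; U {3,4,5,7}->{7}
Constraint 2 (V != U) on D(V)={4} D(U)={7}: no change
Constraint 3 (X < V) on D(X)={3} D(V)={4}: no change
Constraint 4 (U + V = X) on D(U)={7} D(V)={4} D(X)={3}: U {7}->{}; V {4}->{}; X {3}->{}
So after all 4 constraints: D(V) = {}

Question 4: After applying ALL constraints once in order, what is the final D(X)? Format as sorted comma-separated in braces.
Constraint 1 (V + X = U) on D(V)={3,4,5,6,7,8} D(X)={3,6,7,8} D(U)={3,4,5,7}: V {3,4,5,6,7,8}->{4}; X {3,6,7,8}->{3}; U {3,4,5,7}->{7}
Constraint 2 (V != U) on D(V)={4} D(U)={7}: no change
Constraint 3 (X < V) on D(X)={3} D(V)={4}: no change
Constraint 4 (U + V = X) on D(U)={7} D(V)={4} D(X)={3}: U {7}->{}; V {4}->{}; X {3}->{}
So after all 4 constraints: D(X) = {}

Answer: {}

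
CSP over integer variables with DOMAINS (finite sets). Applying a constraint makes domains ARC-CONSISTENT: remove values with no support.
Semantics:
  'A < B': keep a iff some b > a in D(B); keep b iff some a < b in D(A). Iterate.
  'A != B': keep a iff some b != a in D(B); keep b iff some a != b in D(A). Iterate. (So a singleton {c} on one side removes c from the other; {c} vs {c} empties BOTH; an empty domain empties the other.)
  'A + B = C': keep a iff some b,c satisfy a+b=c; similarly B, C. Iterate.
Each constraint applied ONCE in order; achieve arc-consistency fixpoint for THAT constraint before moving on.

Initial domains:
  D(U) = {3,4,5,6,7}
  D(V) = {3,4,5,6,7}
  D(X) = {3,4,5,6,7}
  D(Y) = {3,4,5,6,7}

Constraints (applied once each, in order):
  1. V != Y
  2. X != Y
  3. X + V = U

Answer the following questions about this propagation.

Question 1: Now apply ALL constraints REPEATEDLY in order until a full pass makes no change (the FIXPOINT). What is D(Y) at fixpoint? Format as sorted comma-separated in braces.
Answer: {3,4,5,6,7}

Derivation:
pass 0 (initial): D(Y)={3,4,5,6,7}
pass 1: U {3,4,5,6,7}->{6,7}; V {3,4,5,6,7}->{3,4}; X {3,4,5,6,7}->{3,4}
pass 2: no change
Fixpoint after 2 passes: D(Y) = {3,4,5,6,7}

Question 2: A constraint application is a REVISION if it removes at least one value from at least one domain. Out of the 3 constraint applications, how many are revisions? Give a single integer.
Constraint 1 (V != Y) on D(V)={3,4,5,6,7} D(Y)={3,4,5,6,7}: no change => not a revision
Constraint 2 (X != Y) on D(X)={3,4,5,6,7} D(Y)={3,4,5,6,7}: no change => not a revision
Constraint 3 (X + V = U) on D(X)={3,4,5,6,7} D(V)={3,4,5,6,7} D(U)={3,4,5,6,7}: X {3,4,5,6,7}->{3,4}; V {3,4,5,6,7}->{3,4}; U {3,4,5,6,7}->{6,7} => REVISION
Total revisions = 1

Answer: 1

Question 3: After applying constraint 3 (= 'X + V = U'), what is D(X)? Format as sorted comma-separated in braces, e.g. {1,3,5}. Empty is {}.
Answer: {3,4}

Derivation:
Constraint 1 (V != Y) on D(V)={3,4,5,6,7} D(Y)={3,4,5,6,7}: no change
Constraint 2 (X != Y) on D(X)={3,4,5,6,7} D(Y)={3,4,5,6,7}: no change
Constraint 3 (X + V = U) on D(X)={3,4,5,6,7} D(V)={3,4,5,6,7} D(U)={3,4,5,6,7}: X {3,4,5,6,7}->{3,4}; V {3,4,5,6,7}->{3,4}; U {3,4,5,6,7}->{6,7}
So after constraint 3: D(X) = {3,4}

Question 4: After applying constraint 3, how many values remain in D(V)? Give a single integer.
Answer: 2

Derivation:
Constraint 1 (V != Y) on D(V)={3,4,5,6,7} D(Y)={3,4,5,6,7}: no change
Constraint 2 (X != Y) on D(X)={3,4,5,6,7} D(Y)={3,4,5,6,7}: no change
Constraint 3 (X + V = U) on D(X)={3,4,5,6,7} D(V)={3,4,5,6,7} D(U)={3,4,5,6,7}: X {3,4,5,6,7}->{3,4}; V {3,4,5,6,7}->{3,4}; U {3,4,5,6,7}->{6,7}
So after constraint 3: D(V)={3,4}, size = 2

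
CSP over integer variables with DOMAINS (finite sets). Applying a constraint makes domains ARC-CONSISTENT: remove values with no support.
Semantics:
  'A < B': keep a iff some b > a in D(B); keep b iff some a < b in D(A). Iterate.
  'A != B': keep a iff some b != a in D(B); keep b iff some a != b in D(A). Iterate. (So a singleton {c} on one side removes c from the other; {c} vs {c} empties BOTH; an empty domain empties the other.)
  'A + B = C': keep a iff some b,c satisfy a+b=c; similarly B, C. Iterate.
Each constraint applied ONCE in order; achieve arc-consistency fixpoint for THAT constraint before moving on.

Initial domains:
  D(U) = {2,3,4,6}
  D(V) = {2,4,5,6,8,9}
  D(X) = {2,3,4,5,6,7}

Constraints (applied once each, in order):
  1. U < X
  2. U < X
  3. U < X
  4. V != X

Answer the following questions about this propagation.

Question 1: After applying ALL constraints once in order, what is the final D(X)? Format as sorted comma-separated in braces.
Constraint 1 (U < X) on D(U)={2,3,4,6} D(X)={2,3,4,5,6,7}: X {2,3,4,5,6,7}->{3,4,5,6,7}
Constraint 2 (U < X) on D(U)={2,3,4,6} D(X)={3,4,5,6,7}: no change
Constraint 3 (U < X) on D(U)={2,3,4,6} D(X)={3,4,5,6,7}: no change
Constraint 4 (V != X) on D(V)={2,4,5,6,8,9} D(X)={3,4,5,6,7}: no change
So after all 4 constraints: D(X) = {3,4,5,6,7}

Answer: {3,4,5,6,7}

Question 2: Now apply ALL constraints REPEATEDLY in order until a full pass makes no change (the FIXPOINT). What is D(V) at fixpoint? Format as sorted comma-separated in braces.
pass 0 (initial): D(V)={2,4,5,6,8,9}
pass 1: X {2,3,4,5,6,7}->{3,4,5,6,7}
pass 2: no change
Fixpoint after 2 passes: D(V) = {2,4,5,6,8,9}

Answer: {2,4,5,6,8,9}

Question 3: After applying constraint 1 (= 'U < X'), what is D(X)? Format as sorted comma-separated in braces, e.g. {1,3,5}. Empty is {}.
Constraint 1 (U < X) on D(U)={2,3,4,6} D(X)={2,3,4,5,6,7}: X {2,3,4,5,6,7}->{3,4,5,6,7}
So after constraint 1: D(X) = {3,4,5,6,7}

Answer: {3,4,5,6,7}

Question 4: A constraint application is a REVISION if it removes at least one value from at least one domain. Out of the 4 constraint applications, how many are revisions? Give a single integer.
Constraint 1 (U < X) on D(U)={2,3,4,6} D(X)={2,3,4,5,6,7}: X {2,3,4,5,6,7}->{3,4,5,6,7} => REVISION
Constraint 2 (U < X) on D(U)={2,3,4,6} D(X)={3,4,5,6,7}: no change => not a revision
Constraint 3 (U < X) on D(U)={2,3,4,6} D(X)={3,4,5,6,7}: no change => not a revision
Constraint 4 (V != X) on D(V)={2,4,5,6,8,9} D(X)={3,4,5,6,7}: no change => not a revision
Total revisions = 1

Answer: 1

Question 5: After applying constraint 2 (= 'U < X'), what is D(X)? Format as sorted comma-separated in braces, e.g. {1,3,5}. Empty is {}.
Answer: {3,4,5,6,7}

Derivation:
Constraint 1 (U < X) on D(U)={2,3,4,6} D(X)={2,3,4,5,6,7}: X {2,3,4,5,6,7}->{3,4,5,6,7}
Constraint 2 (U < X) on D(U)={2,3,4,6} D(X)={3,4,5,6,7}: no change
So after constraint 2: D(X) = {3,4,5,6,7}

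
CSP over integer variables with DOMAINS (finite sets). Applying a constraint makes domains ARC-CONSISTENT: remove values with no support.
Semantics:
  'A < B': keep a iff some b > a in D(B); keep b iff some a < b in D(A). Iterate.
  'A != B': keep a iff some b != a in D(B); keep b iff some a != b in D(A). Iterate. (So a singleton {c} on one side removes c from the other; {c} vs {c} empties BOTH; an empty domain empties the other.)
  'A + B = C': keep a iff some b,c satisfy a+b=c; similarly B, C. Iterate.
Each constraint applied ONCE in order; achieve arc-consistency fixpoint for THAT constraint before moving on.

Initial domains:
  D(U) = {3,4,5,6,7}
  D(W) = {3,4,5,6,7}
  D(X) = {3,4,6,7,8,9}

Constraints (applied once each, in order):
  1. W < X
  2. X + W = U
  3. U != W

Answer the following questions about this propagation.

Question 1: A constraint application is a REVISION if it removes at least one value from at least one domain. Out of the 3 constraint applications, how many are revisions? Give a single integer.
Answer: 2

Derivation:
Constraint 1 (W < X) on D(W)={3,4,5,6,7} D(X)={3,4,6,7,8,9}: X {3,4,6,7,8,9}->{4,6,7,8,9} => REVISION
Constraint 2 (X + W = U) on D(X)={4,6,7,8,9} D(W)={3,4,5,6,7} D(U)={3,4,5,6,7}: X {4,6,7,8,9}->{4}; W {3,4,5,6,7}->{3}; U {3,4,5,6,7}->{7} => REVISION
Constraint 3 (U != W) on D(U)={7} D(W)={3}: no change => not a revision
Total revisions = 2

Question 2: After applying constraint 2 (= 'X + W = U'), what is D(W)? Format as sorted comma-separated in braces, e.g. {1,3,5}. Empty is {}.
Answer: {3}

Derivation:
Constraint 1 (W < X) on D(W)={3,4,5,6,7} D(X)={3,4,6,7,8,9}: X {3,4,6,7,8,9}->{4,6,7,8,9}
Constraint 2 (X + W = U) on D(X)={4,6,7,8,9} D(W)={3,4,5,6,7} D(U)={3,4,5,6,7}: X {4,6,7,8,9}->{4}; W {3,4,5,6,7}->{3}; U {3,4,5,6,7}->{7}
So after constraint 2: D(W) = {3}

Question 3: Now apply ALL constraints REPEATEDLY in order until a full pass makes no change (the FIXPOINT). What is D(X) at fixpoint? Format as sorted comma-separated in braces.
pass 0 (initial): D(X)={3,4,6,7,8,9}
pass 1: U {3,4,5,6,7}->{7}; W {3,4,5,6,7}->{3}; X {3,4,6,7,8,9}->{4}
pass 2: no change
Fixpoint after 2 passes: D(X) = {4}

Answer: {4}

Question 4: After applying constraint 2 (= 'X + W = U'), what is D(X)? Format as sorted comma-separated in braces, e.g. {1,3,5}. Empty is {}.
Answer: {4}

Derivation:
Constraint 1 (W < X) on D(W)={3,4,5,6,7} D(X)={3,4,6,7,8,9}: X {3,4,6,7,8,9}->{4,6,7,8,9}
Constraint 2 (X + W = U) on D(X)={4,6,7,8,9} D(W)={3,4,5,6,7} D(U)={3,4,5,6,7}: X {4,6,7,8,9}->{4}; W {3,4,5,6,7}->{3}; U {3,4,5,6,7}->{7}
So after constraint 2: D(X) = {4}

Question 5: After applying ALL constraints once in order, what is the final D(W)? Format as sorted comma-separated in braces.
Constraint 1 (W < X) on D(W)={3,4,5,6,7} D(X)={3,4,6,7,8,9}: X {3,4,6,7,8,9}->{4,6,7,8,9}
Constraint 2 (X + W = U) on D(X)={4,6,7,8,9} D(W)={3,4,5,6,7} D(U)={3,4,5,6,7}: X {4,6,7,8,9}->{4}; W {3,4,5,6,7}->{3}; U {3,4,5,6,7}->{7}
Constraint 3 (U != W) on D(U)={7} D(W)={3}: no change
So after all 3 constraints: D(W) = {3}

Answer: {3}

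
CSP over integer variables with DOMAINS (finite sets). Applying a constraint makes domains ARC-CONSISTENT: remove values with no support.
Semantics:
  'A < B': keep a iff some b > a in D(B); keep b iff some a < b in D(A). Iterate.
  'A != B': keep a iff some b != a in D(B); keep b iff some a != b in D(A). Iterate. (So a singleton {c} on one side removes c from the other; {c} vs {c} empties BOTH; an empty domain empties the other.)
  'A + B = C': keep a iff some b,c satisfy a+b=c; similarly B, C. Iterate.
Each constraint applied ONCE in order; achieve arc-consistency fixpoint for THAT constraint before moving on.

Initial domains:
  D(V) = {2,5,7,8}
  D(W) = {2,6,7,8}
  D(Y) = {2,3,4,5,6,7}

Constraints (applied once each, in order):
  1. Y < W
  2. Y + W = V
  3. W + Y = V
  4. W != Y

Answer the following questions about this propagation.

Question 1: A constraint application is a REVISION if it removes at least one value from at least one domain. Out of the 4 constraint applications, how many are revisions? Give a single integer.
Constraint 1 (Y < W) on D(Y)={2,3,4,5,6,7} D(W)={2,6,7,8}: W {2,6,7,8}->{6,7,8} => REVISION
Constraint 2 (Y + W = V) on D(Y)={2,3,4,5,6,7} D(W)={6,7,8} D(V)={2,5,7,8}: Y {2,3,4,5,6,7}->{2}; W {6,7,8}->{6}; V {2,5,7,8}->{8} => REVISION
Constraint 3 (W + Y = V) on D(W)={6} D(Y)={2} D(V)={8}: no change => not a revision
Constraint 4 (W != Y) on D(W)={6} D(Y)={2}: no change => not a revision
Total revisions = 2

Answer: 2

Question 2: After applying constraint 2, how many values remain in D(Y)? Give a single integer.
Constraint 1 (Y < W) on D(Y)={2,3,4,5,6,7} D(W)={2,6,7,8}: W {2,6,7,8}->{6,7,8}
Constraint 2 (Y + W = V) on D(Y)={2,3,4,5,6,7} D(W)={6,7,8} D(V)={2,5,7,8}: Y {2,3,4,5,6,7}->{2}; W {6,7,8}->{6}; V {2,5,7,8}->{8}
So after constraint 2: D(Y)={2}, size = 1

Answer: 1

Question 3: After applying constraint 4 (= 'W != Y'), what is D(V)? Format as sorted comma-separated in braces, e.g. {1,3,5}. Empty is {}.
Constraint 1 (Y < W) on D(Y)={2,3,4,5,6,7} D(W)={2,6,7,8}: W {2,6,7,8}->{6,7,8}
Constraint 2 (Y + W = V) on D(Y)={2,3,4,5,6,7} D(W)={6,7,8} D(V)={2,5,7,8}: Y {2,3,4,5,6,7}->{2}; W {6,7,8}->{6}; V {2,5,7,8}->{8}
Constraint 3 (W + Y = V) on D(W)={6} D(Y)={2} D(V)={8}: no change
Constraint 4 (W != Y) on D(W)={6} D(Y)={2}: no change
So after constraint 4: D(V) = {8}

Answer: {8}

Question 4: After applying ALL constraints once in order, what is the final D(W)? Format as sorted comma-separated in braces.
Constraint 1 (Y < W) on D(Y)={2,3,4,5,6,7} D(W)={2,6,7,8}: W {2,6,7,8}->{6,7,8}
Constraint 2 (Y + W = V) on D(Y)={2,3,4,5,6,7} D(W)={6,7,8} D(V)={2,5,7,8}: Y {2,3,4,5,6,7}->{2}; W {6,7,8}->{6}; V {2,5,7,8}->{8}
Constraint 3 (W + Y = V) on D(W)={6} D(Y)={2} D(V)={8}: no change
Constraint 4 (W != Y) on D(W)={6} D(Y)={2}: no change
So after all 4 constraints: D(W) = {6}

Answer: {6}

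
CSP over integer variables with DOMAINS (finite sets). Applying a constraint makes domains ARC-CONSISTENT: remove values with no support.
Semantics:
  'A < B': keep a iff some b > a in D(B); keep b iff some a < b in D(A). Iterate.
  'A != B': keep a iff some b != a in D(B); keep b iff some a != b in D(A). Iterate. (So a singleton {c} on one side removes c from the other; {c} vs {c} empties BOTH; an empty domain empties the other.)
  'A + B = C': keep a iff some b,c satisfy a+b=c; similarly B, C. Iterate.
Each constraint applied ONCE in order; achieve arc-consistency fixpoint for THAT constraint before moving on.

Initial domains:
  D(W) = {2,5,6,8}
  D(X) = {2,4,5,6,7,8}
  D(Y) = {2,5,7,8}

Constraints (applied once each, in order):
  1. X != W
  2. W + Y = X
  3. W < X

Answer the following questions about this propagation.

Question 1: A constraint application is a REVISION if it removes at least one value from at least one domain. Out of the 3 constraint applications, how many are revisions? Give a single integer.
Answer: 1

Derivation:
Constraint 1 (X != W) on D(X)={2,4,5,6,7,8} D(W)={2,5,6,8}: no change => not a revision
Constraint 2 (W + Y = X) on D(W)={2,5,6,8} D(Y)={2,5,7,8} D(X)={2,4,5,6,7,8}: W {2,5,6,8}->{2,5,6}; Y {2,5,7,8}->{2,5}; X {2,4,5,6,7,8}->{4,7,8} => REVISION
Constraint 3 (W < X) on D(W)={2,5,6} D(X)={4,7,8}: no change => not a revision
Total revisions = 1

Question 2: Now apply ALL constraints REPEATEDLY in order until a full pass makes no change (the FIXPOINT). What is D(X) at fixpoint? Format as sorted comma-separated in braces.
pass 0 (initial): D(X)={2,4,5,6,7,8}
pass 1: W {2,5,6,8}->{2,5,6}; X {2,4,5,6,7,8}->{4,7,8}; Y {2,5,7,8}->{2,5}
pass 2: no change
Fixpoint after 2 passes: D(X) = {4,7,8}

Answer: {4,7,8}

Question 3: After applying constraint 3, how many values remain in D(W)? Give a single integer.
Constraint 1 (X != W) on D(X)={2,4,5,6,7,8} D(W)={2,5,6,8}: no change
Constraint 2 (W + Y = X) on D(W)={2,5,6,8} D(Y)={2,5,7,8} D(X)={2,4,5,6,7,8}: W {2,5,6,8}->{2,5,6}; Y {2,5,7,8}->{2,5}; X {2,4,5,6,7,8}->{4,7,8}
Constraint 3 (W < X) on D(W)={2,5,6} D(X)={4,7,8}: no change
So after constraint 3: D(W)={2,5,6}, size = 3

Answer: 3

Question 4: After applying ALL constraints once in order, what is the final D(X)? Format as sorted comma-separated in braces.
Answer: {4,7,8}

Derivation:
Constraint 1 (X != W) on D(X)={2,4,5,6,7,8} D(W)={2,5,6,8}: no change
Constraint 2 (W + Y = X) on D(W)={2,5,6,8} D(Y)={2,5,7,8} D(X)={2,4,5,6,7,8}: W {2,5,6,8}->{2,5,6}; Y {2,5,7,8}->{2,5}; X {2,4,5,6,7,8}->{4,7,8}
Constraint 3 (W < X) on D(W)={2,5,6} D(X)={4,7,8}: no change
So after all 3 constraints: D(X) = {4,7,8}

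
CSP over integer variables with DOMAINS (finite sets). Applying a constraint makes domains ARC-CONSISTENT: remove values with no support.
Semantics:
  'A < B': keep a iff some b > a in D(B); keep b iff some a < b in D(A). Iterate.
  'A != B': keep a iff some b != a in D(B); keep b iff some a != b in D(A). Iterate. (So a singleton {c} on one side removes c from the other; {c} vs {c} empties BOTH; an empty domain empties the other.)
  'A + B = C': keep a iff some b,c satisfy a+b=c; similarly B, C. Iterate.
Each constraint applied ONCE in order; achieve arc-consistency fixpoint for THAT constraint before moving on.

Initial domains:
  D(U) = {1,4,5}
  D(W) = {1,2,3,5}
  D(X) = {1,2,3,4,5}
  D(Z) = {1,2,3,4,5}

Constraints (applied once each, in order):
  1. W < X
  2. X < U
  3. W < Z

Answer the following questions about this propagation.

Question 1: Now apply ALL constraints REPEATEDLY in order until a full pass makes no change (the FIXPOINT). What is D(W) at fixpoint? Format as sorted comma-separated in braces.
Answer: {1,2,3}

Derivation:
pass 0 (initial): D(W)={1,2,3,5}
pass 1: U {1,4,5}->{4,5}; W {1,2,3,5}->{1,2,3}; X {1,2,3,4,5}->{2,3,4}; Z {1,2,3,4,5}->{2,3,4,5}
pass 2: no change
Fixpoint after 2 passes: D(W) = {1,2,3}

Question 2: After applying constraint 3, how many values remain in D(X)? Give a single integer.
Answer: 3

Derivation:
Constraint 1 (W < X) on D(W)={1,2,3,5} D(X)={1,2,3,4,5}: W {1,2,3,5}->{1,2,3}; X {1,2,3,4,5}->{2,3,4,5}
Constraint 2 (X < U) on D(X)={2,3,4,5} D(U)={1,4,5}: X {2,3,4,5}->{2,3,4}; U {1,4,5}->{4,5}
Constraint 3 (W < Z) on D(W)={1,2,3} D(Z)={1,2,3,4,5}: Z {1,2,3,4,5}->{2,3,4,5}
So after constraint 3: D(X)={2,3,4}, size = 3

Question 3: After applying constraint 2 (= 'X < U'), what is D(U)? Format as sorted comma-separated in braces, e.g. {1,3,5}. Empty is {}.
Constraint 1 (W < X) on D(W)={1,2,3,5} D(X)={1,2,3,4,5}: W {1,2,3,5}->{1,2,3}; X {1,2,3,4,5}->{2,3,4,5}
Constraint 2 (X < U) on D(X)={2,3,4,5} D(U)={1,4,5}: X {2,3,4,5}->{2,3,4}; U {1,4,5}->{4,5}
So after constraint 2: D(U) = {4,5}

Answer: {4,5}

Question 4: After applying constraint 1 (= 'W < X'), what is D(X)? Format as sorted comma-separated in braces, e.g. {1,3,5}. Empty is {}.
Answer: {2,3,4,5}

Derivation:
Constraint 1 (W < X) on D(W)={1,2,3,5} D(X)={1,2,3,4,5}: W {1,2,3,5}->{1,2,3}; X {1,2,3,4,5}->{2,3,4,5}
So after constraint 1: D(X) = {2,3,4,5}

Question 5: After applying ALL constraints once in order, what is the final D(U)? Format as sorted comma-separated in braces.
Constraint 1 (W < X) on D(W)={1,2,3,5} D(X)={1,2,3,4,5}: W {1,2,3,5}->{1,2,3}; X {1,2,3,4,5}->{2,3,4,5}
Constraint 2 (X < U) on D(X)={2,3,4,5} D(U)={1,4,5}: X {2,3,4,5}->{2,3,4}; U {1,4,5}->{4,5}
Constraint 3 (W < Z) on D(W)={1,2,3} D(Z)={1,2,3,4,5}: Z {1,2,3,4,5}->{2,3,4,5}
So after all 3 constraints: D(U) = {4,5}

Answer: {4,5}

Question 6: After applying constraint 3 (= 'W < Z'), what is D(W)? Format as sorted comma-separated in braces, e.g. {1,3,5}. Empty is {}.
Answer: {1,2,3}

Derivation:
Constraint 1 (W < X) on D(W)={1,2,3,5} D(X)={1,2,3,4,5}: W {1,2,3,5}->{1,2,3}; X {1,2,3,4,5}->{2,3,4,5}
Constraint 2 (X < U) on D(X)={2,3,4,5} D(U)={1,4,5}: X {2,3,4,5}->{2,3,4}; U {1,4,5}->{4,5}
Constraint 3 (W < Z) on D(W)={1,2,3} D(Z)={1,2,3,4,5}: Z {1,2,3,4,5}->{2,3,4,5}
So after constraint 3: D(W) = {1,2,3}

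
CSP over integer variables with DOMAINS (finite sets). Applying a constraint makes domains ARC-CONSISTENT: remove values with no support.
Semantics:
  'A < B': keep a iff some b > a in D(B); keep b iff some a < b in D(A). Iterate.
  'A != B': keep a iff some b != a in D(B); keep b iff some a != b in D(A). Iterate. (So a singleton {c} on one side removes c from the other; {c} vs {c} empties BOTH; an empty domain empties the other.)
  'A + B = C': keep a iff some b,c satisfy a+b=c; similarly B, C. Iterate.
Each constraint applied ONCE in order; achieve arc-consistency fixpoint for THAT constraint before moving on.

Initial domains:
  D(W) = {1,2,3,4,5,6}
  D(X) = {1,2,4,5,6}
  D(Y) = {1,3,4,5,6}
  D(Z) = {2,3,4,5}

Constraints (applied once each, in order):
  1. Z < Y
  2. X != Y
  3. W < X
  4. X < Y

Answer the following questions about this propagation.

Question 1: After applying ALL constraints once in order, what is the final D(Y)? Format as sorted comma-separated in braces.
Answer: {3,4,5,6}

Derivation:
Constraint 1 (Z < Y) on D(Z)={2,3,4,5} D(Y)={1,3,4,5,6}: Y {1,3,4,5,6}->{3,4,5,6}
Constraint 2 (X != Y) on D(X)={1,2,4,5,6} D(Y)={3,4,5,6}: no change
Constraint 3 (W < X) on D(W)={1,2,3,4,5,6} D(X)={1,2,4,5,6}: W {1,2,3,4,5,6}->{1,2,3,4,5}; X {1,2,4,5,6}->{2,4,5,6}
Constraint 4 (X < Y) on D(X)={2,4,5,6} D(Y)={3,4,5,6}: X {2,4,5,6}->{2,4,5}
So after all 4 constraints: D(Y) = {3,4,5,6}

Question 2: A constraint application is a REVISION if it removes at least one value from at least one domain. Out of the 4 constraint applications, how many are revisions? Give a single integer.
Answer: 3

Derivation:
Constraint 1 (Z < Y) on D(Z)={2,3,4,5} D(Y)={1,3,4,5,6}: Y {1,3,4,5,6}->{3,4,5,6} => REVISION
Constraint 2 (X != Y) on D(X)={1,2,4,5,6} D(Y)={3,4,5,6}: no change => not a revision
Constraint 3 (W < X) on D(W)={1,2,3,4,5,6} D(X)={1,2,4,5,6}: W {1,2,3,4,5,6}->{1,2,3,4,5}; X {1,2,4,5,6}->{2,4,5,6} => REVISION
Constraint 4 (X < Y) on D(X)={2,4,5,6} D(Y)={3,4,5,6}: X {2,4,5,6}->{2,4,5} => REVISION
Total revisions = 3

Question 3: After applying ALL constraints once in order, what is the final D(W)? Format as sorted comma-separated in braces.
Constraint 1 (Z < Y) on D(Z)={2,3,4,5} D(Y)={1,3,4,5,6}: Y {1,3,4,5,6}->{3,4,5,6}
Constraint 2 (X != Y) on D(X)={1,2,4,5,6} D(Y)={3,4,5,6}: no change
Constraint 3 (W < X) on D(W)={1,2,3,4,5,6} D(X)={1,2,4,5,6}: W {1,2,3,4,5,6}->{1,2,3,4,5}; X {1,2,4,5,6}->{2,4,5,6}
Constraint 4 (X < Y) on D(X)={2,4,5,6} D(Y)={3,4,5,6}: X {2,4,5,6}->{2,4,5}
So after all 4 constraints: D(W) = {1,2,3,4,5}

Answer: {1,2,3,4,5}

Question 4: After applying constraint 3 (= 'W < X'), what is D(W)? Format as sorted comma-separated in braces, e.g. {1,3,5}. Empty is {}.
Constraint 1 (Z < Y) on D(Z)={2,3,4,5} D(Y)={1,3,4,5,6}: Y {1,3,4,5,6}->{3,4,5,6}
Constraint 2 (X != Y) on D(X)={1,2,4,5,6} D(Y)={3,4,5,6}: no change
Constraint 3 (W < X) on D(W)={1,2,3,4,5,6} D(X)={1,2,4,5,6}: W {1,2,3,4,5,6}->{1,2,3,4,5}; X {1,2,4,5,6}->{2,4,5,6}
So after constraint 3: D(W) = {1,2,3,4,5}

Answer: {1,2,3,4,5}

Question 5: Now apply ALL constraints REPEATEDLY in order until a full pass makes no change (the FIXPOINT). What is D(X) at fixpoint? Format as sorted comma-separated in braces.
pass 0 (initial): D(X)={1,2,4,5,6}
pass 1: W {1,2,3,4,5,6}->{1,2,3,4,5}; X {1,2,4,5,6}->{2,4,5}; Y {1,3,4,5,6}->{3,4,5,6}
pass 2: W {1,2,3,4,5}->{1,2,3,4}
pass 3: no change
Fixpoint after 3 passes: D(X) = {2,4,5}

Answer: {2,4,5}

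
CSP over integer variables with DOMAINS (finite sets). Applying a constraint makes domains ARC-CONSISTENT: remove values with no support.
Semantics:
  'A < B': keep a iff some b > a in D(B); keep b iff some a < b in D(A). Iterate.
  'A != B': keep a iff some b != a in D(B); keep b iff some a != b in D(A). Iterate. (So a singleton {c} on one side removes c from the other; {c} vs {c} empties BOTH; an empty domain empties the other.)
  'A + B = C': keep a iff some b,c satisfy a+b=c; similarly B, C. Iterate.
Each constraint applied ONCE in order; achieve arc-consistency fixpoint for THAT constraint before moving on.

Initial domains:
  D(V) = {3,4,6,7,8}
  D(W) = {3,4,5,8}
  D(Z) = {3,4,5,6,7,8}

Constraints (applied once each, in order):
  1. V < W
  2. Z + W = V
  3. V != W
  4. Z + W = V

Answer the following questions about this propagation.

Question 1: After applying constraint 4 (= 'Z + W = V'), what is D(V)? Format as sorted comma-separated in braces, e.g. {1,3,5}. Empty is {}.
Answer: {7}

Derivation:
Constraint 1 (V < W) on D(V)={3,4,6,7,8} D(W)={3,4,5,8}: V {3,4,6,7,8}->{3,4,6,7}; W {3,4,5,8}->{4,5,8}
Constraint 2 (Z + W = V) on D(Z)={3,4,5,6,7,8} D(W)={4,5,8} D(V)={3,4,6,7}: Z {3,4,5,6,7,8}->{3}; W {4,5,8}->{4}; V {3,4,6,7}->{7}
Constraint 3 (V != W) on D(V)={7} D(W)={4}: no change
Constraint 4 (Z + W = V) on D(Z)={3} D(W)={4} D(V)={7}: no change
So after constraint 4: D(V) = {7}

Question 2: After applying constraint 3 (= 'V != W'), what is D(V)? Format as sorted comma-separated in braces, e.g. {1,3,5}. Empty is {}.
Constraint 1 (V < W) on D(V)={3,4,6,7,8} D(W)={3,4,5,8}: V {3,4,6,7,8}->{3,4,6,7}; W {3,4,5,8}->{4,5,8}
Constraint 2 (Z + W = V) on D(Z)={3,4,5,6,7,8} D(W)={4,5,8} D(V)={3,4,6,7}: Z {3,4,5,6,7,8}->{3}; W {4,5,8}->{4}; V {3,4,6,7}->{7}
Constraint 3 (V != W) on D(V)={7} D(W)={4}: no change
So after constraint 3: D(V) = {7}

Answer: {7}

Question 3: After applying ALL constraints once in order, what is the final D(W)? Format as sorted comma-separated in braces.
Answer: {4}

Derivation:
Constraint 1 (V < W) on D(V)={3,4,6,7,8} D(W)={3,4,5,8}: V {3,4,6,7,8}->{3,4,6,7}; W {3,4,5,8}->{4,5,8}
Constraint 2 (Z + W = V) on D(Z)={3,4,5,6,7,8} D(W)={4,5,8} D(V)={3,4,6,7}: Z {3,4,5,6,7,8}->{3}; W {4,5,8}->{4}; V {3,4,6,7}->{7}
Constraint 3 (V != W) on D(V)={7} D(W)={4}: no change
Constraint 4 (Z + W = V) on D(Z)={3} D(W)={4} D(V)={7}: no change
So after all 4 constraints: D(W) = {4}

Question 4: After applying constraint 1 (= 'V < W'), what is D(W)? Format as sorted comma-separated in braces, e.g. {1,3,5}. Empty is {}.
Constraint 1 (V < W) on D(V)={3,4,6,7,8} D(W)={3,4,5,8}: V {3,4,6,7,8}->{3,4,6,7}; W {3,4,5,8}->{4,5,8}
So after constraint 1: D(W) = {4,5,8}

Answer: {4,5,8}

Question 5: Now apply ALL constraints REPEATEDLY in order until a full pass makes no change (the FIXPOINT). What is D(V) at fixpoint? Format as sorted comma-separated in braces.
pass 0 (initial): D(V)={3,4,6,7,8}
pass 1: V {3,4,6,7,8}->{7}; W {3,4,5,8}->{4}; Z {3,4,5,6,7,8}->{3}
pass 2: V {7}->{}; W {4}->{}; Z {3}->{}
pass 3: no change
Fixpoint after 3 passes: D(V) = {}

Answer: {}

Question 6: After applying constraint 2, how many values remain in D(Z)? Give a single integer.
Constraint 1 (V < W) on D(V)={3,4,6,7,8} D(W)={3,4,5,8}: V {3,4,6,7,8}->{3,4,6,7}; W {3,4,5,8}->{4,5,8}
Constraint 2 (Z + W = V) on D(Z)={3,4,5,6,7,8} D(W)={4,5,8} D(V)={3,4,6,7}: Z {3,4,5,6,7,8}->{3}; W {4,5,8}->{4}; V {3,4,6,7}->{7}
So after constraint 2: D(Z)={3}, size = 1

Answer: 1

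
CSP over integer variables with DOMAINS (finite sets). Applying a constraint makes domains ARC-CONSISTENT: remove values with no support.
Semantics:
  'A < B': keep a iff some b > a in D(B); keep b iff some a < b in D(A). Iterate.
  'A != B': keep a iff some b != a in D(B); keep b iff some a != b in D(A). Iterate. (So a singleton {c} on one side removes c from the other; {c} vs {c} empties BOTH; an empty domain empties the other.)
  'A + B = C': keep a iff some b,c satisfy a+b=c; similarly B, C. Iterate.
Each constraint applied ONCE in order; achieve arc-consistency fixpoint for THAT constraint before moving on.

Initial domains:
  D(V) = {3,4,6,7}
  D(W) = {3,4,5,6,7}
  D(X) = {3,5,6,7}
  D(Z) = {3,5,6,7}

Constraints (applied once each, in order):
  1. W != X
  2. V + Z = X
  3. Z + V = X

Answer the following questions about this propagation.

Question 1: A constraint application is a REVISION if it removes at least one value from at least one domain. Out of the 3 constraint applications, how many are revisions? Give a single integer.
Answer: 1

Derivation:
Constraint 1 (W != X) on D(W)={3,4,5,6,7} D(X)={3,5,6,7}: no change => not a revision
Constraint 2 (V + Z = X) on D(V)={3,4,6,7} D(Z)={3,5,6,7} D(X)={3,5,6,7}: V {3,4,6,7}->{3,4}; Z {3,5,6,7}->{3}; X {3,5,6,7}->{6,7} => REVISION
Constraint 3 (Z + V = X) on D(Z)={3} D(V)={3,4} D(X)={6,7}: no change => not a revision
Total revisions = 1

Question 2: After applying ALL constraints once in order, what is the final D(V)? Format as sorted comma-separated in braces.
Answer: {3,4}

Derivation:
Constraint 1 (W != X) on D(W)={3,4,5,6,7} D(X)={3,5,6,7}: no change
Constraint 2 (V + Z = X) on D(V)={3,4,6,7} D(Z)={3,5,6,7} D(X)={3,5,6,7}: V {3,4,6,7}->{3,4}; Z {3,5,6,7}->{3}; X {3,5,6,7}->{6,7}
Constraint 3 (Z + V = X) on D(Z)={3} D(V)={3,4} D(X)={6,7}: no change
So after all 3 constraints: D(V) = {3,4}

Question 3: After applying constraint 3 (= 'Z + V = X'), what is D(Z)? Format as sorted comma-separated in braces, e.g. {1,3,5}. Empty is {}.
Answer: {3}

Derivation:
Constraint 1 (W != X) on D(W)={3,4,5,6,7} D(X)={3,5,6,7}: no change
Constraint 2 (V + Z = X) on D(V)={3,4,6,7} D(Z)={3,5,6,7} D(X)={3,5,6,7}: V {3,4,6,7}->{3,4}; Z {3,5,6,7}->{3}; X {3,5,6,7}->{6,7}
Constraint 3 (Z + V = X) on D(Z)={3} D(V)={3,4} D(X)={6,7}: no change
So after constraint 3: D(Z) = {3}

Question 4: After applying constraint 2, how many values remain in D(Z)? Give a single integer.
Constraint 1 (W != X) on D(W)={3,4,5,6,7} D(X)={3,5,6,7}: no change
Constraint 2 (V + Z = X) on D(V)={3,4,6,7} D(Z)={3,5,6,7} D(X)={3,5,6,7}: V {3,4,6,7}->{3,4}; Z {3,5,6,7}->{3}; X {3,5,6,7}->{6,7}
So after constraint 2: D(Z)={3}, size = 1

Answer: 1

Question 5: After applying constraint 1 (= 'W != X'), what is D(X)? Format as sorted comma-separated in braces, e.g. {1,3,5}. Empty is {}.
Constraint 1 (W != X) on D(W)={3,4,5,6,7} D(X)={3,5,6,7}: no change
So after constraint 1: D(X) = {3,5,6,7}

Answer: {3,5,6,7}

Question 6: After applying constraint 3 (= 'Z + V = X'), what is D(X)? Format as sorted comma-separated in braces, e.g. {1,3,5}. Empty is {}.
Answer: {6,7}

Derivation:
Constraint 1 (W != X) on D(W)={3,4,5,6,7} D(X)={3,5,6,7}: no change
Constraint 2 (V + Z = X) on D(V)={3,4,6,7} D(Z)={3,5,6,7} D(X)={3,5,6,7}: V {3,4,6,7}->{3,4}; Z {3,5,6,7}->{3}; X {3,5,6,7}->{6,7}
Constraint 3 (Z + V = X) on D(Z)={3} D(V)={3,4} D(X)={6,7}: no change
So after constraint 3: D(X) = {6,7}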